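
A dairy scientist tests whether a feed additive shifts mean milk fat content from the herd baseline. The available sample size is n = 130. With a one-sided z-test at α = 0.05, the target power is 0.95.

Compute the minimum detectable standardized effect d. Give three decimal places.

d ≈ 0.289

Need Φ(δ − 1.645) = 0.95, so δ = 1.645 + 1.645 = 3.290.
δ = d·√n ⇒ d = δ/√n = 3.290/√130 = 0.2885.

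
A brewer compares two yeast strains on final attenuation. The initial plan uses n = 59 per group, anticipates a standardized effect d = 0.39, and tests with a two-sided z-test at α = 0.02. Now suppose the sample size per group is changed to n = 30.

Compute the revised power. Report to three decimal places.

Power ≈ 0.207

With n = 30 per group: δ = d·√(n/2) = 0.39 × √(30/2) = 1.5105. Critical value z_{0.01} = 2.326.
Revised power = Φ(δ − 2.326) + Φ(−δ − 2.326) = Φ(-0.816) + Φ(-3.837) = 0.2073 + 0.0001 = 0.2073.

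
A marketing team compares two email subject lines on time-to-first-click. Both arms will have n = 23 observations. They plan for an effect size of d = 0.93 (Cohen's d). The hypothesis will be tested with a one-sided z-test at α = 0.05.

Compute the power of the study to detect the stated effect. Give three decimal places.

Power ≈ 0.934

Noncentrality parameter: δ = d·√(n/2) = 0.93 × √(23/2) = 3.1538
One-sided α = 0.05 → critical value z_{0.05} = 1.645.
Power = P(Z > 1.645 − δ) = Φ(1.509) = 0.9343.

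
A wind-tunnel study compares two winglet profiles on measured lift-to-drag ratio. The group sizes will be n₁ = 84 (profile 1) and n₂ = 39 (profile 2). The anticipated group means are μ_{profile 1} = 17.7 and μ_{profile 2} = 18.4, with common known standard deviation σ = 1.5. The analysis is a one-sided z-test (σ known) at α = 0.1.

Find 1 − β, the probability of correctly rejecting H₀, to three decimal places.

Standardized effect: d = |μ_{profile 1} − μ_{profile 2}| / σ = |17.7 − 18.4| / 1.5 = 0.4667
Noncentrality parameter: δ = d / √(1/n₁ + 1/n₂) = 0.4667 / √(1/84 + 1/39) = 2.4084
One-sided α = 0.1 → critical value z_{0.1} = 1.282.
Power = P(Z > 1.282 − δ) = Φ(1.127) = 0.8701.

Power ≈ 0.870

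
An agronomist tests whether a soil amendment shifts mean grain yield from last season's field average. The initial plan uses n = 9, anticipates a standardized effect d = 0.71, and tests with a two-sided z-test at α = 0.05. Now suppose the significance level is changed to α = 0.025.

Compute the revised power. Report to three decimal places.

δ = d·√n = 0.71 × √9 = 2.1300 (unchanged). New critical value: z_{0.0125} = 2.241.
Revised power = Φ(δ − 2.241) + Φ(−δ − 2.241) = Φ(-0.111) + Φ(-4.371) = 0.4556 + 0.0000 = 0.4557.

Power ≈ 0.456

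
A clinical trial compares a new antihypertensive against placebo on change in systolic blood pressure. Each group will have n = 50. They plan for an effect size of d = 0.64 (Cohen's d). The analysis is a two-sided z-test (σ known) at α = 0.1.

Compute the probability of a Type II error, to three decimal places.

β ≈ 0.060

Noncentrality parameter: δ = d·√(n/2) = 0.64 × √(50/2) = 3.2000
Two-sided α = 0.1 → critical value z_{0.05} = 1.645.
Power = Φ(δ − 1.645) + Φ(−δ − 1.645) = Φ(1.555) + Φ(-4.845) = 0.9400 + 0.0000 = 0.9400.
Type II error: β = 1 − power = 1 − 0.9400 = 0.0600.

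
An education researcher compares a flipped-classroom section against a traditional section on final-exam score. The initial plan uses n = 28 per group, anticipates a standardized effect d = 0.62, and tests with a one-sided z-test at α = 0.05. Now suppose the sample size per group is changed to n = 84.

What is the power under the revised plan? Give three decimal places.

Power ≈ 0.991

With n = 84 per group: δ = d·√(n/2) = 0.62 × √(84/2) = 4.0181. Critical value z_{0.05} = 1.645.
Revised power = P(Z > 1.645 − δ) = Φ(2.373) = 0.9912.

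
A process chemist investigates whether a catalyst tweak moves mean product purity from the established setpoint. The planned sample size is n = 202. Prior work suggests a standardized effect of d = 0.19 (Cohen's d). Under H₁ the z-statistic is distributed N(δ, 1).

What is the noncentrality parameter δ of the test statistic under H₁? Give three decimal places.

δ ≈ 2.700

The noncentrality parameter scales effect size by the design's sample-size factor: δ = d·√n = 0.19 × √202 = 2.7004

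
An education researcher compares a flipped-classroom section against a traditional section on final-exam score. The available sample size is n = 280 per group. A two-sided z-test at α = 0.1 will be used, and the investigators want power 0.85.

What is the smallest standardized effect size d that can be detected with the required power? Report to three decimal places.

Need Φ(δ − 1.645) = 0.85, so δ = 1.645 + 1.036 = 2.681.
(The second rejection-region term Φ(−δ − z_{α/2}) is negligible and dropped.)
δ = d·√(n/2) ⇒ d = δ/√(n/2) = 2.681/√(280/2) = 0.2266.

d ≈ 0.227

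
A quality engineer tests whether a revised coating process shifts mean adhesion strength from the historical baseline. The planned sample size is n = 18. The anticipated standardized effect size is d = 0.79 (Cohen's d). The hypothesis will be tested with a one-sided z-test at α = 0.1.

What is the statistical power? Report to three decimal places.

Power ≈ 0.981

Noncentrality parameter: δ = d·√n = 0.79 × √18 = 3.3517
Critical value for a one-sided test at α = 0.1: z_α = 1.282.
Power = Φ(δ − 1.282) = Φ(2.070) = 0.9808.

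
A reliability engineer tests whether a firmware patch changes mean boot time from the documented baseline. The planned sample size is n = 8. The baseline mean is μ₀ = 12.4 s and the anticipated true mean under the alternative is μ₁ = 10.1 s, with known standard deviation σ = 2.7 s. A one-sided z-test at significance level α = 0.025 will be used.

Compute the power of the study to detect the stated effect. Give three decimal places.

Standardized effect: d = |μ₁ − μ₀| / σ = |10.1 − 12.4| / 2.7 = 0.8519
Noncentrality parameter: δ = d·√n = 0.8519 × √8 = 2.4094
One-sided α = 0.025 → critical value z_{0.025} = 1.960.
Power = P(Z > 1.960 − δ) = Φ(0.449) = 0.6734.

Power ≈ 0.673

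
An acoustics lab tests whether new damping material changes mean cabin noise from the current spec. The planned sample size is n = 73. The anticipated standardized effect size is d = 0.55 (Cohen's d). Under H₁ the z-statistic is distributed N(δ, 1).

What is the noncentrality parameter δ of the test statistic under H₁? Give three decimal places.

δ = d·√n = 0.55 × √73 = 4.6992

δ ≈ 4.699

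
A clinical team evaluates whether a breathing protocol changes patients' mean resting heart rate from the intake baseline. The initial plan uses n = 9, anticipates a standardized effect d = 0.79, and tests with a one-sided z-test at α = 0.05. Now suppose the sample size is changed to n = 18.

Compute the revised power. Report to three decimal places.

With n = 18: δ = d·√n = 0.79 × √18 = 3.3517. Critical value z_{0.05} = 1.645.
Revised power = P(Z > 1.645 − δ) = Φ(1.707) = 0.9561.

Power ≈ 0.956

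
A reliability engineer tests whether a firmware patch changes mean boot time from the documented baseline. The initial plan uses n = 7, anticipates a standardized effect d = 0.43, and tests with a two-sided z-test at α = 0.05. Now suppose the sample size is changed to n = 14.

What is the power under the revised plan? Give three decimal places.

With n = 14: δ = d·√n = 0.43 × √14 = 1.6089. Critical value z_{0.025} = 1.960.
Revised power = Φ(δ − 1.960) + Φ(−δ − 1.960) = Φ(-0.351) + Φ(-3.569) = 0.3628 + 0.0002 = 0.3630.

Power ≈ 0.363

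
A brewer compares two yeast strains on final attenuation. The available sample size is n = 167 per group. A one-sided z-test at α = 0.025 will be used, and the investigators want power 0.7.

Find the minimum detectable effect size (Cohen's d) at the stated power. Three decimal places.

Need Φ(δ − 1.960) = 0.7, so δ = 1.960 + 0.524 = 2.484.
δ = d·√(n/2) ⇒ d = δ/√(n/2) = 2.484/√(167/2) = 0.2719.

d ≈ 0.272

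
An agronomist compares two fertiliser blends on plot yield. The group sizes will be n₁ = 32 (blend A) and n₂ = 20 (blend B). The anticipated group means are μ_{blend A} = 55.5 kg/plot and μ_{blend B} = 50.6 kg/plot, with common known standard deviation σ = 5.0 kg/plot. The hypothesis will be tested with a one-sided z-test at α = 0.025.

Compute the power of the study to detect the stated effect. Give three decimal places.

Power ≈ 0.930

Standardized effect: d = |μ_{blend A} − μ_{blend B}| / σ = |55.5 − 50.6| / 5.0 = 0.9800
Noncentrality parameter: δ = d / √(1/n₁ + 1/n₂) = 0.9800 / √(1/32 + 1/20) = 3.4381
Critical value for a one-sided test at α = 0.025: z_α = 1.960.
Power = P(Z > 1.960 − δ) = Φ(1.478) = 0.9303.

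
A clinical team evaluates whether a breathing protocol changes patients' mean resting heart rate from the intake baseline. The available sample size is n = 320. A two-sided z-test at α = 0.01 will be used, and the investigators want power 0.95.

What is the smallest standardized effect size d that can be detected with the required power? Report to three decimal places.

d ≈ 0.236

Required noncentrality: δ = z_{0.005} + z_{0.05} = 2.576 + 1.645 = 4.221.
(Lower-tail contribution to power is negligible for δ > 0.)
δ = d·√n ⇒ d = δ/√n = 4.221/√320 = 0.2359.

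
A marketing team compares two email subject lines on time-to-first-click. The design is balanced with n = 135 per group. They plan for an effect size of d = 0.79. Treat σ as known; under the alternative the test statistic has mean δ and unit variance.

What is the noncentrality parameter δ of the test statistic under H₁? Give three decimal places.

δ ≈ 6.491

The noncentrality parameter scales effect size by the design's sample-size factor: δ = d·√(n/2) = 0.79 × √(135/2) = 6.4905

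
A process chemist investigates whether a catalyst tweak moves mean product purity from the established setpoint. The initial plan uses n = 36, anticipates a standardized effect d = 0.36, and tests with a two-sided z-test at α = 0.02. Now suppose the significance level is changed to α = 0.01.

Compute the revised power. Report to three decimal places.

Power ≈ 0.339

δ = d·√n = 0.36 × √36 = 2.1600 (unchanged). New critical value: z_{0.005} = 2.576.
Revised power = Φ(δ − 2.576) + Φ(−δ − 2.576) = Φ(-0.416) + Φ(-4.736) = 0.3388 + 0.0000 = 0.3388.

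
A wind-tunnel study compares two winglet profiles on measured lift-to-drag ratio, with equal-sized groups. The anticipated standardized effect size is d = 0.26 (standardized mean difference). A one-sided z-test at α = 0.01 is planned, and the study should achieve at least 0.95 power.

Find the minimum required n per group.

n = 467 per group

For power 0.95 need Φ(δ − z_{0.01}) = 0.95, so δ = z_{0.01} + z_{0.05} = 2.326 + 1.645 = 3.971.
δ = d·√(n/2) ⇒ n = 2(δ/d)² = 2 × (3.971 / 0.26)² = 466.58.
Round up to the next whole unit.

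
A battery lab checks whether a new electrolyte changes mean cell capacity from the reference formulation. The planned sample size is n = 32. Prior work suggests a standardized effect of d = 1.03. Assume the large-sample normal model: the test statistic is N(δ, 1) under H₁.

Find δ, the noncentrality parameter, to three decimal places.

δ ≈ 5.827

δ = d·√n = 1.03 × √32 = 5.8266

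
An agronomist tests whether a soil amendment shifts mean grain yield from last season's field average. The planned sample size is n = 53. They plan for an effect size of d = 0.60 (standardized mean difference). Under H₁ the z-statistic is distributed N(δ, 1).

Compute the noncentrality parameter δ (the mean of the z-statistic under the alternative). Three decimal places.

δ = d·√n = 0.60 × √53 = 4.3681

δ ≈ 4.368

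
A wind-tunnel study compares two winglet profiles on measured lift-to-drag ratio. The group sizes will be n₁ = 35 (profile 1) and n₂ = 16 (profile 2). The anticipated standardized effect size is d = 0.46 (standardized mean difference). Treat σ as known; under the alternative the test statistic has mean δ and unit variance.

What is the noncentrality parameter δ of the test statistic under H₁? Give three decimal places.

δ ≈ 1.524

δ = d / √(1/n₁ + 1/n₂) = 0.46 / √(1/35 + 1/16) = 1.5243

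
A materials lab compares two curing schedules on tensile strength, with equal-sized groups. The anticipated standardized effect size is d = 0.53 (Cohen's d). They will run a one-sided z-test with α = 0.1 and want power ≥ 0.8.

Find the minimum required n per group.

For power 0.8 need Φ(δ − z_{0.1}) = 0.8, so δ = z_{0.1} + z_{0.20} = 1.282 + 0.842 = 2.123.
δ = d·√(n/2) ⇒ n = 2(δ/d)² = 2 × (2.123 / 0.53)² = 32.10.
Round up to the next whole unit.

n = 33 per group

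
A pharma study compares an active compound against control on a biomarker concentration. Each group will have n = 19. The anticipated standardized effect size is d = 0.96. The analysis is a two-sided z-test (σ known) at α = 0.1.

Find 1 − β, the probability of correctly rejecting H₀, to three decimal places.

Noncentrality parameter: δ = d·√(n/2) = 0.96 × √(19/2) = 2.9589
Two-sided α = 0.1 → critical value z_{0.05} = 1.645.
Power = Φ(δ − 1.645) + Φ(−δ − 1.645) = Φ(1.314) + Φ(-4.604) = 0.9056 + 0.0000 = 0.9056.

Power ≈ 0.906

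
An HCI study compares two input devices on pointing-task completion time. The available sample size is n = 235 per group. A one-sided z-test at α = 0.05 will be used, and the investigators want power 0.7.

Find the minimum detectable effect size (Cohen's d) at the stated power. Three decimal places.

d ≈ 0.200

Required noncentrality: δ = z_{0.05} + z_{0.30} = 1.645 + 0.524 = 2.169.
δ = d·√(n/2) ⇒ d = δ/√(n/2) = 2.169/√(235/2) = 0.2001.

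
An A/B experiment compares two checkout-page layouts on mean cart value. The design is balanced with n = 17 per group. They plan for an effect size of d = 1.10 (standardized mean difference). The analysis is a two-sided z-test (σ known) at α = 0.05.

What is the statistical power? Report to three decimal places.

Power ≈ 0.894

Noncentrality parameter: δ = d·√(n/2) = 1.10 × √(17/2) = 3.2070
Critical value for a two-sided test at α = 0.05: z_{α/2} = 1.960.
Power = Φ(δ − 1.960) + Φ(−δ − 1.960) = Φ(1.247) + Φ(-5.167) = 0.8938 + 0.0000 = 0.8938.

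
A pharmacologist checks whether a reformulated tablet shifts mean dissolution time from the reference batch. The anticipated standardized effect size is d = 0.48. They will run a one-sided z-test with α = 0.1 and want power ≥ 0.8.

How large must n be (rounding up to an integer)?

n = 20

Set Φ(δ − 1.282) = 0.8; then δ − 1.282 = Φ⁻¹(0.8) = 0.842, giving δ = 2.123.
δ = d·√n ⇒ n = (δ/d)² = (2.123 / 0.48)² = 19.57.
Rounding up, n = 20.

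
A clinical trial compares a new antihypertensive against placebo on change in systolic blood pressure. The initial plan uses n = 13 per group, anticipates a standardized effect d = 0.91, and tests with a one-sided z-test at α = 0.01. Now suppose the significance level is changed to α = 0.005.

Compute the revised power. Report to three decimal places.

δ = d·√(n/2) = 0.91 × √(13/2) = 2.3201 (unchanged). New critical value: z_{0.005} = 2.576.
Revised power = Φ(δ − 2.576) = Φ(-0.256) = 0.3991.

Power ≈ 0.399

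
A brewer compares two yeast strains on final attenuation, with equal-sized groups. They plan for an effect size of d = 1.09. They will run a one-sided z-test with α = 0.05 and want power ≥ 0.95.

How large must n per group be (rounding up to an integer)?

n = 19 per group

Set Φ(δ − 1.645) = 0.95; then δ − 1.645 = Φ⁻¹(0.95) = 1.645, giving δ = 3.290.
δ = d·√(n/2) ⇒ n = 2(δ/d)² = 2 × (3.290 / 1.09)² = 18.22.
Rounding up, n = 19 per group.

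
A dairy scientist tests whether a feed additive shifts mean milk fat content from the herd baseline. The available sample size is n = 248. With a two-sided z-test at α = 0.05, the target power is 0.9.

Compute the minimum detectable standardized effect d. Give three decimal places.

Required noncentrality: δ = z_{0.025} + z_{0.10} = 1.960 + 1.282 = 3.242.
(Lower-tail contribution to power is negligible for δ > 0.)
δ = d·√n ⇒ d = δ/√n = 3.242/√248 = 0.2058.

d ≈ 0.206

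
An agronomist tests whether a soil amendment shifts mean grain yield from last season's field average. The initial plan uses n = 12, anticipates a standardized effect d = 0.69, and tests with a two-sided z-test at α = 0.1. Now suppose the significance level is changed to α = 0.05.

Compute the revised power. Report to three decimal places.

δ = d·√n = 0.69 × √12 = 2.3902 (unchanged). New critical value: z_{0.025} = 1.960.
Revised power = Φ(δ − 1.960) + Φ(−δ − 1.960) = Φ(0.430) + Φ(-4.350) = 0.6665 + 0.0000 = 0.6665.

Power ≈ 0.667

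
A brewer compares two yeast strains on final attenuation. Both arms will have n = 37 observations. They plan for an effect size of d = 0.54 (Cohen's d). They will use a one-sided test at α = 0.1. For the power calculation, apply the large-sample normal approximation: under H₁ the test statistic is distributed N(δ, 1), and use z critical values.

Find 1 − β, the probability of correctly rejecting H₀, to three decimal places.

Noncentrality parameter: δ = d·√(n/2) = 0.54 × √(37/2) = 2.3226
One-sided α = 0.1 → critical value z_{0.1} = 1.282.
Power = Φ(δ − 1.282) = Φ(1.041) = 0.8511.

Power ≈ 0.851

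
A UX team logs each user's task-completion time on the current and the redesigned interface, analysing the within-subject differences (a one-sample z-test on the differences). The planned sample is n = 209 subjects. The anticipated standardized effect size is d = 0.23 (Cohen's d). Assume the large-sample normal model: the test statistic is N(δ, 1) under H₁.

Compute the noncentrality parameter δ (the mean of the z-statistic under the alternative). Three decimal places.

The noncentrality parameter scales effect size by the design's sample-size factor: δ = d·√n = 0.23 × √209 = 3.3251

δ ≈ 3.325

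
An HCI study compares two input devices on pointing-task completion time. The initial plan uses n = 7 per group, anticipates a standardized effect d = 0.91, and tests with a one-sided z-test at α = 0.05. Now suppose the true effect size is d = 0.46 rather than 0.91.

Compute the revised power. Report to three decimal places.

Power ≈ 0.216

With d = 0.46: δ = d·√(n/2) = 0.46 × √(7/2) = 0.8606. Critical value z_{0.05} = 1.645.
Revised power = P(Z > 1.645 − δ) = Φ(-0.784) = 0.2164.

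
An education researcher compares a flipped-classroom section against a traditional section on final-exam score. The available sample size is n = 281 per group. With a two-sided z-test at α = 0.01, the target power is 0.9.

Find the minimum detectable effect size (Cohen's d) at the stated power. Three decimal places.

d ≈ 0.325

Need Φ(δ − 2.576) = 0.9, so δ = 2.576 + 1.282 = 3.857.
(Lower-tail contribution to power is negligible for δ > 0.)
δ = d·√(n/2) ⇒ d = δ/√(n/2) = 3.857/√(281/2) = 0.3254.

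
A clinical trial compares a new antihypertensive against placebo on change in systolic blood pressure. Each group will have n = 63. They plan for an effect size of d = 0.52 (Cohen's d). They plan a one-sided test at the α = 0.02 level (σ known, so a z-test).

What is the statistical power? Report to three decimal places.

Power ≈ 0.806

Noncentrality parameter: δ = d·√(n/2) = 0.52 × √(63/2) = 2.9185
Critical value for a one-sided test at α = 0.02: z_α = 2.054.
Power = P(Z > 2.054 − δ) = Φ(0.865) = 0.8064.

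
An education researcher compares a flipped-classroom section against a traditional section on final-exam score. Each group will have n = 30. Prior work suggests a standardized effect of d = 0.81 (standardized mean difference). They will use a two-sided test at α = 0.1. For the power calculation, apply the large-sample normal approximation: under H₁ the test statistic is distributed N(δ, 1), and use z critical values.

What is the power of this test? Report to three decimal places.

Noncentrality parameter: δ = d·√(n/2) = 0.81 × √(30/2) = 3.1371
Two-sided α = 0.1 → critical value z_{0.05} = 1.645.
Power = Φ(δ − 1.645) + Φ(−δ − 1.645) = Φ(1.492) + Φ(-4.782) = 0.9322 + 0.0000 = 0.9322.

Power ≈ 0.932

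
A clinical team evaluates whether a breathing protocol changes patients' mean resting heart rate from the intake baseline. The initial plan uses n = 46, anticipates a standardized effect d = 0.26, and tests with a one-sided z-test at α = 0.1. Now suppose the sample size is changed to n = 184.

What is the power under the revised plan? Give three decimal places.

Power ≈ 0.988

With n = 184: δ = d·√n = 0.26 × √184 = 3.5268. Critical value z_{0.1} = 1.282.
Revised power = Φ(δ − 1.282) = Φ(2.245) = 0.9876.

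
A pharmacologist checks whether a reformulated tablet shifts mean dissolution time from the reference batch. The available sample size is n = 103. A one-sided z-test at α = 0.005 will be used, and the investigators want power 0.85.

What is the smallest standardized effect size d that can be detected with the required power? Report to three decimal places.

d ≈ 0.356

Need Φ(δ − 2.576) = 0.85, so δ = 2.576 + 1.036 = 3.612.
δ = d·√n ⇒ d = δ/√n = 3.612/√103 = 0.3559.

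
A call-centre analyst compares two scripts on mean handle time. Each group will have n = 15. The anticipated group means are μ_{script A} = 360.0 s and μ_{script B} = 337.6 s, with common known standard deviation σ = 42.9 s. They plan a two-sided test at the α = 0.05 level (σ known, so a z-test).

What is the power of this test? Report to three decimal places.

Power ≈ 0.298

Standardized effect: d = |μ_{script A} − μ_{script B}| / σ = |360.0 − 337.6| / 42.9 = 0.5221
Noncentrality parameter: δ = d·√(n/2) = 0.5221 × √(15/2) = 1.4300
Critical value for a two-sided test at α = 0.05: z_{α/2} = 1.960.
Power = Φ(δ − 1.960) + Φ(−δ − 1.960) = Φ(-0.530) + Φ(-3.390) = 0.2981 + 0.0003 = 0.2984.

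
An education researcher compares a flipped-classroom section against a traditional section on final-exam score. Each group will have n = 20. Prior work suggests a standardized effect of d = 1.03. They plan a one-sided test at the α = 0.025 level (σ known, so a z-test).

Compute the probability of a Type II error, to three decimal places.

β ≈ 0.097

Noncentrality parameter: δ = d·√(n/2) = 1.03 × √(20/2) = 3.2571
One-sided α = 0.025 → critical value z_{0.025} = 1.960.
Power = P(Z > 1.960 − δ) = Φ(1.297) = 0.9027.
Type II error: β = 1 − power = 1 − 0.9027 = 0.0973.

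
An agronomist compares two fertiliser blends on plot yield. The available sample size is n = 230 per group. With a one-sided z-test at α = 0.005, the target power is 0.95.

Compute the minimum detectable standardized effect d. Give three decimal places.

Required noncentrality: δ = z_{0.005} + z_{0.05} = 2.576 + 1.645 = 4.221.
δ = d·√(n/2) ⇒ d = δ/√(n/2) = 4.221/√(230/2) = 0.3936.

d ≈ 0.394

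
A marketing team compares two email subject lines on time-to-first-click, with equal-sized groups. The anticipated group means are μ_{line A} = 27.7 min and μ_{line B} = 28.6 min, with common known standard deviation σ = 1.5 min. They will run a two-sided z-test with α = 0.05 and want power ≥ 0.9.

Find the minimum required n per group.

Standardized effect: d = |μ_{line A} − μ_{line B}| / σ = |27.7 − 28.6| / 1.5 = 0.6000
Set Φ(δ − 1.960) = 0.9; then δ − 1.960 = Φ⁻¹(0.9) = 1.282, giving δ = 3.242.
(For δ > 0 the lower-tail rejection region contributes negligibly to power, so the one-term inversion is standard.)
δ = d·√(n/2) ⇒ n = 2(δ/d)² = 2 × (3.242 / 0.6000)² = 58.37.
Round up to the next whole unit.

n = 59 per group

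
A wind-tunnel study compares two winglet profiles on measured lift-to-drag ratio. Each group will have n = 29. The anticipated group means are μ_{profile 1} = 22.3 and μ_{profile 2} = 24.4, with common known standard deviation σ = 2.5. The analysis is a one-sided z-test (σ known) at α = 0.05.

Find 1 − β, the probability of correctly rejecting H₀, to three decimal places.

Standardized effect: d = |μ_{profile 1} − μ_{profile 2}| / σ = |22.3 − 24.4| / 2.5 = 0.8400
Noncentrality parameter: λ = d·√(n/2) = 0.8400 × √(29/2) = 3.1986
Critical value for a one-sided test at α = 0.05: z_α = 1.645.
Power = Φ(λ − 1.645) = Φ(1.554) = 0.9399.

Power ≈ 0.940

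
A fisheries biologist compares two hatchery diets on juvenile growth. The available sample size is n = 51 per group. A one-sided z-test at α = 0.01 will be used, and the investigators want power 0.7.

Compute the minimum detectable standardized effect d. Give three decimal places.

d ≈ 0.565

Need Φ(δ − 2.326) = 0.7, so δ = 2.326 + 0.524 = 2.851.
δ = d·√(n/2) ⇒ d = δ/√(n/2) = 2.851/√(51/2) = 0.5645.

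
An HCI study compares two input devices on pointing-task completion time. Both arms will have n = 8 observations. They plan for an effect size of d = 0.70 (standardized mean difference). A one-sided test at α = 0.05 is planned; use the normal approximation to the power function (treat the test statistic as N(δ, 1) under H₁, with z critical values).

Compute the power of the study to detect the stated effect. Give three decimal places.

Noncentrality parameter: δ = d·√(n/2) = 0.70 × √(8/2) = 1.4000
One-sided α = 0.05 → critical value z_{0.05} = 1.645.
Power = Φ(δ − 1.645) = Φ(-0.245) = 0.4033.

Power ≈ 0.403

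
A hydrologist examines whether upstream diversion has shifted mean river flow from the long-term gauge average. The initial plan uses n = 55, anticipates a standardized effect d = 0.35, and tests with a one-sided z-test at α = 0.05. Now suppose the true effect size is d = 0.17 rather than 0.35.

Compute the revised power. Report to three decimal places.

Power ≈ 0.350

With d = 0.17: δ = d·√n = 0.17 × √55 = 1.2608. Critical value z_{0.05} = 1.645.
Revised power = P(Z > 1.645 − δ) = Φ(-0.384) = 0.3505.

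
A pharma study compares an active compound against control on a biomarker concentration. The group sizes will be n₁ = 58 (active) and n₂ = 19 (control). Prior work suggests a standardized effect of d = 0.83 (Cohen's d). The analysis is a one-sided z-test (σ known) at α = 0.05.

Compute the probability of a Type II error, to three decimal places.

β ≈ 0.067

Noncentrality parameter: δ = d / √(1/n₁ + 1/n₂) = 0.83 / √(1/58 + 1/19) = 3.1400
Critical value for a one-sided test at α = 0.05: z_α = 1.645.
Power = Φ(δ − 1.645) = Φ(1.495) = 0.9326.
Type II error: β = 1 − power = 1 − 0.9326 = 0.0674.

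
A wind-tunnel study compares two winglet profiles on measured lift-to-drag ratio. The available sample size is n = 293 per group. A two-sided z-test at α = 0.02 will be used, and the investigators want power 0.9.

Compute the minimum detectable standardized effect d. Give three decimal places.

Need Φ(δ − 2.326) = 0.9, so δ = 2.326 + 1.282 = 3.608.
(The second rejection-region term Φ(−δ − z_{α/2}) is negligible and dropped.)
δ = d·√(n/2) ⇒ d = δ/√(n/2) = 3.608/√(293/2) = 0.2981.

d ≈ 0.298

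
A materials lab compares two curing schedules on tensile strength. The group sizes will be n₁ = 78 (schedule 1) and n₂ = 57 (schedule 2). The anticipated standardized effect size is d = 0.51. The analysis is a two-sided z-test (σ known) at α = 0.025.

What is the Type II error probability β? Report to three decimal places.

Noncentrality parameter: δ = d / √(1/n₁ + 1/n₂) = 0.51 / √(1/78 + 1/57) = 2.9268
Two-sided α = 0.025 → critical value z_{0.0125} = 2.241.
Power = Φ(δ − 2.241) + Φ(−δ − 2.241) = Φ(0.685) + Φ(-5.168) = 0.7534 + 0.0000 = 0.7534.
Type II error: β = 1 − power = 1 − 0.7534 = 0.2466.

β ≈ 0.247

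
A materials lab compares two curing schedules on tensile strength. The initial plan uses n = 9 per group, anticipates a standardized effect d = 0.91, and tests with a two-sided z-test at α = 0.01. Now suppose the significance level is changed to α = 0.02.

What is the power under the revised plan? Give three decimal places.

δ = d·√(n/2) = 0.91 × √(9/2) = 1.9304 (unchanged). New critical value: z_{0.01} = 2.326.
Revised power = Φ(δ − 2.326) + Φ(−δ − 2.326) = Φ(-0.396) + Φ(-4.257) = 0.3461 + 0.0000 = 0.3461.

Power ≈ 0.346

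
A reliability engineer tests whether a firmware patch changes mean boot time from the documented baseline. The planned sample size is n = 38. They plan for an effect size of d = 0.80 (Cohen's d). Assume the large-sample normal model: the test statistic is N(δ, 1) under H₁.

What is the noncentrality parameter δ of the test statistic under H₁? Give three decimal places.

δ = d·√n = 0.80 × √38 = 4.9315

δ ≈ 4.932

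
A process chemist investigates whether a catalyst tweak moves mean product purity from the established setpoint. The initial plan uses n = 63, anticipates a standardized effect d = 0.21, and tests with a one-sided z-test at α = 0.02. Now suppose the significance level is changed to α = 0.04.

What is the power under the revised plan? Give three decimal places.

δ = d·√n = 0.21 × √63 = 1.6668 (unchanged). New critical value: z_{0.04} = 1.751.
Revised power = Φ(δ − 1.751) = Φ(-0.084) = 0.4666.

Power ≈ 0.467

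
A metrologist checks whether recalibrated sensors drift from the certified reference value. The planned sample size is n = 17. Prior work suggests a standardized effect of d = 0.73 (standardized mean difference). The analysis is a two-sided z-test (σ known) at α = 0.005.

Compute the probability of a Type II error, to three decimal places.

β ≈ 0.420

Noncentrality parameter: δ = d·√n = 0.73 × √17 = 3.0099
Two-sided α = 0.005 → critical value z_{0.0025} = 2.807.
Power = Φ(δ − 2.807) + Φ(−δ − 2.807) = Φ(0.203) + Φ(-5.817) = 0.5804 + 0.0000 = 0.5804.
Type II error: β = 1 − power = 1 − 0.5804 = 0.4196.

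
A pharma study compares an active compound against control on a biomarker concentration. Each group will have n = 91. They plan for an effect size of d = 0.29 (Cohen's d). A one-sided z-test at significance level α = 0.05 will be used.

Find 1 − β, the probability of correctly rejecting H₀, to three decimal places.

Noncentrality parameter: δ = d·√(n/2) = 0.29 × √(91/2) = 1.9562
Critical value for a one-sided test at α = 0.05: z_α = 1.645.
Power = Φ(δ − 1.645) = Φ(0.311) = 0.6222.

Power ≈ 0.622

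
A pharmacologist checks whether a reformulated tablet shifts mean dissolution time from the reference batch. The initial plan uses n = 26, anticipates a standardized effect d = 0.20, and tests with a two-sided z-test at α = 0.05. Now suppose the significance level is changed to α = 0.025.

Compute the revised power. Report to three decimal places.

Power ≈ 0.111

δ = d·√n = 0.20 × √26 = 1.0198 (unchanged). New critical value: z_{0.0125} = 2.241.
Revised power = Φ(δ − 2.241) + Φ(−δ − 2.241) = Φ(-1.222) + Φ(-3.261) = 0.1109 + 0.0006 = 0.1115.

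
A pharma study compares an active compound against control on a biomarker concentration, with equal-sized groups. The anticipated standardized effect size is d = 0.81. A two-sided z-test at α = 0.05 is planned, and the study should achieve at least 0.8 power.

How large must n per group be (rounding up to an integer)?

Set Φ(δ − 1.960) = 0.8; then δ − 1.960 = Φ⁻¹(0.8) = 0.842, giving δ = 2.802.
(Ignoring the negligible lower-tail rejection probability gives the usual closed-form inversion.)
δ = d·√(n/2) ⇒ n = 2(δ/d)² = 2 × (2.802 / 0.81)² = 23.93.
Rounding up, n = 24 per group.

n = 24 per group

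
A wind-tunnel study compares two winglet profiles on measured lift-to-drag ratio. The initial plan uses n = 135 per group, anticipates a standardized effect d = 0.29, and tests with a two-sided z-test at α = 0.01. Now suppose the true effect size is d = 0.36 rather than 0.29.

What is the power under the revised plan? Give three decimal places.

With d = 0.36: δ = d·√(n/2) = 0.36 × √(135/2) = 2.9577. Critical value z_{0.005} = 2.576.
Revised power = Φ(δ − 2.576) + Φ(−δ − 2.576) = Φ(0.382) + Φ(-5.534) = 0.6487 + 0.0000 = 0.6487.

Power ≈ 0.649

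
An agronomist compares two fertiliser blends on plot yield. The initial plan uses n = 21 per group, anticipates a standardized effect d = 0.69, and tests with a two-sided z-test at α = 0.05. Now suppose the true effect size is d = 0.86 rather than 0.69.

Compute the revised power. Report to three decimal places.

With d = 0.86: δ = d·√(n/2) = 0.86 × √(21/2) = 2.7867. Critical value z_{0.025} = 1.960.
Revised power = Φ(δ − 1.960) + Φ(−δ − 1.960) = Φ(0.827) + Φ(-4.747) = 0.7958 + 0.0000 = 0.7958.

Power ≈ 0.796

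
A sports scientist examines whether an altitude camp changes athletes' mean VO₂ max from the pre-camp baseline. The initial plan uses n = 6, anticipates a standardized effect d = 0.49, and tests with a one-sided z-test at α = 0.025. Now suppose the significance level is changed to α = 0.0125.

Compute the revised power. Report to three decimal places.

Power ≈ 0.149

δ = d·√n = 0.49 × √6 = 1.2002 (unchanged). New critical value: z_{0.0125} = 2.241.
Revised power = Φ(δ − 2.241) = Φ(-1.041) = 0.1489.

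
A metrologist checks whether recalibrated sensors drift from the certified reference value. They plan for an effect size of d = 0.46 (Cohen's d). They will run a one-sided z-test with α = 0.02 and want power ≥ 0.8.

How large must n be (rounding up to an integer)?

n = 40

Set Φ(δ − 2.054) = 0.8; then δ − 2.054 = Φ⁻¹(0.8) = 0.842, giving δ = 2.895.
δ = d·√n ⇒ n = (δ/d)² = (2.895 / 0.46)² = 39.62.
Rounding up, n = 40.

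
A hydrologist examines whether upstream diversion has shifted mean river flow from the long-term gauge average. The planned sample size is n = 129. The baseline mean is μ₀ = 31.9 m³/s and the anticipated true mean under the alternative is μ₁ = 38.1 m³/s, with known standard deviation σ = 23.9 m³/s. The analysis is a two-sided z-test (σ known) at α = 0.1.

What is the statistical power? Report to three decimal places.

Standardized effect: d = |μ₁ − μ₀| / σ = |38.1 − 31.9| / 23.9 = 0.2594
Noncentrality parameter: δ = d·√n = 0.2594 × √129 = 2.9464
Critical value for a two-sided test at α = 0.1: z_{α/2} = 1.645.
Power = Φ(δ − 1.645) + Φ(−δ − 1.645) = Φ(1.302) + Φ(-4.591) = 0.9035 + 0.0000 = 0.9035.

Power ≈ 0.903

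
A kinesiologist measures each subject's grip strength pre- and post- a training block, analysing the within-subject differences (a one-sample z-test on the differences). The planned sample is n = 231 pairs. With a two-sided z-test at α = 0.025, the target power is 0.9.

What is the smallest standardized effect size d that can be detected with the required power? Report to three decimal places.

Required noncentrality: δ = z_{0.0125} + z_{0.10} = 2.241 + 1.282 = 3.523.
(Lower-tail contribution to power is negligible for δ > 0.)
δ = d·√n ⇒ d = δ/√n = 3.523/√231 = 0.2318.

d ≈ 0.232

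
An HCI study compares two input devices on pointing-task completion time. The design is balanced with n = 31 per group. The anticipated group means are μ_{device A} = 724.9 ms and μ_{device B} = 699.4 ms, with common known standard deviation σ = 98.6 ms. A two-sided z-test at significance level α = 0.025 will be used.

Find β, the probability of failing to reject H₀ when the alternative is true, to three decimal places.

β ≈ 0.889

Standardized effect: d = |μ_{device A} − μ_{device B}| / σ = |724.9 − 699.4| / 98.6 = 0.2586
Noncentrality parameter: δ = d·√(n/2) = 0.2586 × √(31/2) = 1.0182
Two-sided α = 0.025 → critical value z_{0.0125} = 2.241.
Power = Φ(δ − 2.241) + Φ(−δ − 2.241) = Φ(-1.223) + Φ(-3.260) = 0.1106 + 0.0006 = 0.1112.
Type II error: β = 1 − power = 1 − 0.1112 = 0.8888.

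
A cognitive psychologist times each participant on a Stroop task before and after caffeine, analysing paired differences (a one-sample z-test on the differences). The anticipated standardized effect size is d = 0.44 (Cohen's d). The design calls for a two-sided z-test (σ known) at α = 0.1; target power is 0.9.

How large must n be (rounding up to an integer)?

n = 45

Set Φ(δ − 1.645) = 0.9; then δ − 1.645 = Φ⁻¹(0.9) = 1.282, giving δ = 2.926.
(The Φ(−δ − z_{α/2}) term is vanishingly small for δ > 0 and is dropped in the standard sample-size formula.)
δ = d·√n ⇒ n = (δ/d)² = (2.926 / 0.44)² = 44.23.
Rounding up, n = 45.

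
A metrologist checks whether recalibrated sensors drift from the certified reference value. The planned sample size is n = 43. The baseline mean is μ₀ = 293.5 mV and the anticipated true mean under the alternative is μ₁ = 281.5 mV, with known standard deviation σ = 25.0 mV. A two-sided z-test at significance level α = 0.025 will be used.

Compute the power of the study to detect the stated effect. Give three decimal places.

Power ≈ 0.818

Standardized effect: d = |μ₁ − μ₀| / σ = |281.5 − 293.5| / 25.0 = 0.4800
Noncentrality parameter: δ = d·√n = 0.4800 × √43 = 3.1476
Two-sided α = 0.025 → critical value z_{0.0125} = 2.241.
Power = Φ(δ − 2.241) + Φ(−δ − 2.241) = Φ(0.906) + Φ(-5.389) = 0.8176 + 0.0000 = 0.8176.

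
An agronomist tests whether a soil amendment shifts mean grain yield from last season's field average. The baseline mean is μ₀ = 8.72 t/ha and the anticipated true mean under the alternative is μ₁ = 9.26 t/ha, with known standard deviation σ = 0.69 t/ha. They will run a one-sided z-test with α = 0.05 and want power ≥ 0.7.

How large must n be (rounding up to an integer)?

n = 8

Standardized effect: d = |μ₁ − μ₀| / σ = |9.26 − 8.72| / 0.69 = 0.7826
Set Φ(δ − 1.645) = 0.7; then δ − 1.645 = Φ⁻¹(0.7) = 0.524, giving δ = 2.169.
δ = d·√n ⇒ n = (δ/d)² = (2.169 / 0.7826)² = 7.68.
Rounding up, n = 8.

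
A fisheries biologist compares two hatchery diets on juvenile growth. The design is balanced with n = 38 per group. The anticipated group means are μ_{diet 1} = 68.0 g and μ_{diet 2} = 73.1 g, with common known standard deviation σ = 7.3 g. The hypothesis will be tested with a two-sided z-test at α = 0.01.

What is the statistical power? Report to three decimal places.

Power ≈ 0.681

Standardized effect: d = |μ_{diet 1} − μ_{diet 2}| / σ = |68.0 − 73.1| / 7.3 = 0.6986
Noncentrality parameter: δ = d·√(n/2) = 0.6986 × √(38/2) = 3.0453
Two-sided α = 0.01 → critical value z_{0.005} = 2.576.
Power = Φ(δ − 2.576) + Φ(−δ − 2.576) = Φ(0.469) + Φ(-5.621) = 0.6806 + 0.0000 = 0.6806.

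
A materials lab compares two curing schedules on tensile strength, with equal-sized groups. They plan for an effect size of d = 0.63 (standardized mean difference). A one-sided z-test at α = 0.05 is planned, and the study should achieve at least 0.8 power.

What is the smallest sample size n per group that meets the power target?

Set Φ(δ − 1.645) = 0.8; then δ − 1.645 = Φ⁻¹(0.8) = 0.842, giving δ = 2.486.
δ = d·√(n/2) ⇒ n = 2(δ/d)² = 2 × (2.486 / 0.63)² = 31.15.
Rounding up, n = 32 per group.

n = 32 per group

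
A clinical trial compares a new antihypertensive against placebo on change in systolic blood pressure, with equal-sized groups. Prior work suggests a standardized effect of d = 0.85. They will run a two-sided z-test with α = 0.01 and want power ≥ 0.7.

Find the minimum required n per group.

n = 27 per group

For power 0.7 need Φ(δ − z_{0.005}) = 0.7, so δ = z_{0.005} + z_{0.30} = 2.576 + 0.524 = 3.100.
(For δ > 0 the lower-tail rejection region contributes negligibly to power, so the one-term inversion is standard.)
δ = d·√(n/2) ⇒ n = 2(δ/d)² = 2 × (3.100 / 0.85)² = 26.61.
Rounding up, n = 27 per group.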